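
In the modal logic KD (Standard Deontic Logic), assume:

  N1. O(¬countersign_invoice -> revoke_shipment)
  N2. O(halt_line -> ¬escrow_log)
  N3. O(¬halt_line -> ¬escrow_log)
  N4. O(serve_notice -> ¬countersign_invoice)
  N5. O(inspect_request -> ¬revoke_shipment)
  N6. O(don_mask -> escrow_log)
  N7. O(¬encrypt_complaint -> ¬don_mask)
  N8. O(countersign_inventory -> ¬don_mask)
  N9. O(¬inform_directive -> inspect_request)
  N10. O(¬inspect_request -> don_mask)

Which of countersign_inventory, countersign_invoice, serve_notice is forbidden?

serve_notice

By case analysis on halt_line: premise 2 gives O(halt_line -> ¬escrow_log) and premise 3 gives O(¬halt_line -> ¬escrow_log), so O(¬escrow_log) either way.
The contrapositive of premise 6 (O(don_mask -> escrow_log)) is O(¬escrow_log -> ¬don_mask), and O(¬escrow_log) is already established, so O(¬don_mask).
The contrapositive of premise 10 (O(¬inspect_request -> don_mask)) is O(¬don_mask -> inspect_request), and O(¬don_mask) is already established, so O(inspect_request).
Premise 5 is O(inspect_request -> ¬revoke_shipment); since O(inspect_request), deontic closure gives O(¬revoke_shipment).
Premise 1 is O(¬countersign_invoice -> revoke_shipment); contrapositively O(¬revoke_shipment -> countersign_invoice). Since O(¬revoke_shipment) holds, K gives O(countersign_invoice).
Premise 4, O(serve_notice -> ¬countersign_invoice), contraposes to O(countersign_invoice -> ¬serve_notice); with O(countersign_invoice) we get O(¬serve_notice).
So O(¬serve_notice) holds, i.e. serve_notice is forbidden. None of the other listed options is forbidden under the premises.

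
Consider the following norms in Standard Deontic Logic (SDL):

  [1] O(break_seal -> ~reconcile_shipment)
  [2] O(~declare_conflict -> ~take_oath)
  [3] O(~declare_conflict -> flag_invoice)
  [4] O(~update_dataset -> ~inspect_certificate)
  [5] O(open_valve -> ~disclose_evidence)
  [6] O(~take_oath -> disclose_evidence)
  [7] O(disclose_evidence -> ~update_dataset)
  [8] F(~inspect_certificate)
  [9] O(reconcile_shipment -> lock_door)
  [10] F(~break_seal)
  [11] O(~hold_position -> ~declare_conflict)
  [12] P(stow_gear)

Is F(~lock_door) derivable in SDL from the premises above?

Premise 9 is O(reconcile_shipment -> lock_door), but O(reconcile_shipment) is not derivable from the premises, so it does not yield O(lock_door).
No other premise forces O(lock_door). An ideal world satisfying every premise can still have ~lock_door true, so F(~lock_door) is not derivable.

No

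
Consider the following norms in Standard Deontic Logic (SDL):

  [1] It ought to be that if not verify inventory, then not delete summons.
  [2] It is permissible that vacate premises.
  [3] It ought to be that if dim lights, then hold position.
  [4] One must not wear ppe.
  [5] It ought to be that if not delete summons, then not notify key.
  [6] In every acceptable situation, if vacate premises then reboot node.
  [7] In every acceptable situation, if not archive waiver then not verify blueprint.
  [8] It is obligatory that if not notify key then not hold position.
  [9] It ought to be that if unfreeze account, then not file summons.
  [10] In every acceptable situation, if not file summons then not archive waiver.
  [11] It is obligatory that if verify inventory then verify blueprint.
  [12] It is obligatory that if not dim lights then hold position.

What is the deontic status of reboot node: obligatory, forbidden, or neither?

Neither

Premise 6 is O(vacate_premises → reboot_node), but O(vacate_premises) is not derivable from the premises (the permission P(vacate_premises) asserts only ¬O(¬vacate_premises), not O(vacate_premises)), so it does not yield O(reboot_node).
No premise or chain of K-axiom applications forces O(reboot_node), and none forces O(¬reboot_node). So reboot_node is neither obligatory nor forbidden under these norms.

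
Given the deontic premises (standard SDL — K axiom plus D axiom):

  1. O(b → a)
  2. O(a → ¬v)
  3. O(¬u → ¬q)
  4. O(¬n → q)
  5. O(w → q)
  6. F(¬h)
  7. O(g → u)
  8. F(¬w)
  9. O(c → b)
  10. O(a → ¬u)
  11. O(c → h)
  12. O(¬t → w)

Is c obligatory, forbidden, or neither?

Premise 8 is F(¬w), i.e. O(w).
Premise 5 is O(w → q); since O(w), deontic closure gives O(q).
Premise 3 is O(¬u → ¬q); contrapositively O(q → u). Since O(q) holds, K gives O(u).
Premise 10, O(a → ¬u), contraposes to O(u → ¬a); with O(u) we get O(¬a).
The contrapositive of premise 1 (O(b → a)) is O(¬a → ¬b), and O(¬a) is already established, so O(¬b).
Premise 9 is O(c → b); contrapositively O(¬b → ¬c). Since O(¬b) holds, K gives O(¬c).
Premises 2, 4, 6, 7, 11, 12 do not contribute to this derivation.
Thus O(¬c), which is F(c): c is forbidden.

Forbidden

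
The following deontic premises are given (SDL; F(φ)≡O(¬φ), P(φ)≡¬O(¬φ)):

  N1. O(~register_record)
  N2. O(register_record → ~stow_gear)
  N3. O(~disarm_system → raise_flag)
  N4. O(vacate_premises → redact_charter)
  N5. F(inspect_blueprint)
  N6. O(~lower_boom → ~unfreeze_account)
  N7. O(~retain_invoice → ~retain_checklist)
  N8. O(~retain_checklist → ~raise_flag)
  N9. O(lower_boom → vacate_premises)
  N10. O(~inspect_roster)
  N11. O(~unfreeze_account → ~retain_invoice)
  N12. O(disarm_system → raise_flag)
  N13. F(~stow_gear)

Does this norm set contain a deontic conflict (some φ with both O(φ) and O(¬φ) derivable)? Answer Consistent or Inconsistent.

Premise 2 is O(register_record → ~stow_gear), but O(register_record) is not derivable from the premises, so it does not yield O(~stow_gear).
So O(~stow_gear) is not derivable, and the apparent clash with O(stow_gear) does not arise.
A world satisfying every obligation exists (e.g. disarm_system=false, inspect_blueprint=false, inspect_roster=false, lower_boom=true, raise_flag=true, redact_charter=true, register_record=false, retain_checklist=true, retain_invoice=true, stow_gear=true, unfreeze_account=true, vacate_premises=true); no atom is both obligatory and forbidden, so the set is consistent.

Consistent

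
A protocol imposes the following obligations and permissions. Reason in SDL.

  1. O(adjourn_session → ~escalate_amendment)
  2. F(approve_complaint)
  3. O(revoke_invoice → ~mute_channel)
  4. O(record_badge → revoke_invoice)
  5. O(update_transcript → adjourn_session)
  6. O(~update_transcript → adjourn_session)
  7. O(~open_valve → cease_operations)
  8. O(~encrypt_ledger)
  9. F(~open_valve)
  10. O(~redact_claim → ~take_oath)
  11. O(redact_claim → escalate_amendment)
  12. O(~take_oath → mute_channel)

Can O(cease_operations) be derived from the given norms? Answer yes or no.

No

Premise 7 is O(~open_valve → cease_operations), but O(~open_valve) is not derivable from the premises, so it does not yield O(cease_operations).
No other premise forces O(cease_operations). An ideal world satisfying every premise can still have cease_operations false, so O(cease_operations) is not derivable.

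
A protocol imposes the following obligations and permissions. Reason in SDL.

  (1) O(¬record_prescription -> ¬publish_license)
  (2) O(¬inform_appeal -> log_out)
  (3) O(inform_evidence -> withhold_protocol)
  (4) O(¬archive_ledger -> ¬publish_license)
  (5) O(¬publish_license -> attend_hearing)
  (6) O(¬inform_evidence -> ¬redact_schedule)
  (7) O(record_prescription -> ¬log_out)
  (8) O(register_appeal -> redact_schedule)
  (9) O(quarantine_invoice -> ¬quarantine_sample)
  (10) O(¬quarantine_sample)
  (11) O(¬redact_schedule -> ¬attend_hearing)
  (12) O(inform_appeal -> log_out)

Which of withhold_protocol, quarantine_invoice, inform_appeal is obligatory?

By case analysis on ¬inform_appeal: premise 2 gives O(¬inform_appeal -> log_out) and premise 12 gives O(inform_appeal -> log_out), so O(log_out) either way.
Premise 7 is O(record_prescription -> ¬log_out); contrapositively O(log_out -> ¬record_prescription). Since O(log_out) holds, K gives O(¬record_prescription).
From O(¬record_prescription) and premise 1, O(¬record_prescription -> ¬publish_license), we obtain O(¬publish_license).
Premise 5 is O(¬publish_license -> attend_hearing); since O(¬publish_license), deontic closure gives O(attend_hearing).
The contrapositive of premise 11 (O(¬redact_schedule -> ¬attend_hearing)) is O(attend_hearing -> redact_schedule), and O(attend_hearing) is already established, so O(redact_schedule).
The contrapositive of premise 6 (O(¬inform_evidence -> ¬redact_schedule)) is O(redact_schedule -> inform_evidence), and O(redact_schedule) is already established, so O(inform_evidence).
Premise 3 is O(inform_evidence -> withhold_protocol); since O(inform_evidence), deontic closure gives O(withhold_protocol).
So O(withhold_protocol) holds — withhold_protocol is obligatory. None of the other listed options is made obligatory by any chain of premises.

withhold_protocol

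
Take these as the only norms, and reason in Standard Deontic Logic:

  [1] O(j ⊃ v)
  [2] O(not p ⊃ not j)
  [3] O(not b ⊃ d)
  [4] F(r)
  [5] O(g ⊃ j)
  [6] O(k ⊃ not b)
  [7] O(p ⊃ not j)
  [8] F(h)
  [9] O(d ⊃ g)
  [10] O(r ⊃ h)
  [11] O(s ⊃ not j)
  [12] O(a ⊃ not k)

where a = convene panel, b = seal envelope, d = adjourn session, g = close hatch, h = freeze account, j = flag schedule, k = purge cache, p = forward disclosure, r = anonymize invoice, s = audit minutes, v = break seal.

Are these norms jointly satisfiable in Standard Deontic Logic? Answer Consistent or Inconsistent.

Premise 10 is O(r ⊃ h), but O(r) is not derivable from the premises, so it does not yield O(h).
So O(h) is not derivable, and the apparent clash with O(not h) does not arise.
A world satisfying every obligation exists (e.g. a=false, b=true, d=false, g=false, h=false, j=false, k=false, p=false, r=false, s=false, v=false); no atom is both obligatory and forbidden, so the set is consistent.

Consistent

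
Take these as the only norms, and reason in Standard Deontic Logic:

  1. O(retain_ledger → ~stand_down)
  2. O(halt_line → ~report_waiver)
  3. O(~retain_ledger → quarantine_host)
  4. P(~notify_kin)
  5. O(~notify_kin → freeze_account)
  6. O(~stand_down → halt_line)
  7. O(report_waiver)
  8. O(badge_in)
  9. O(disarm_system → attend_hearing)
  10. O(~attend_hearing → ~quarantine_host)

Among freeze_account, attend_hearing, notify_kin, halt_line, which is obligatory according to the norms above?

attend_hearing

Premise 7 states O(report_waiver) outright.
Premise 2, O(halt_line → ~report_waiver), contraposes to O(report_waiver → ~halt_line); with O(report_waiver) we get O(~halt_line).
The contrapositive of premise 6 (O(~stand_down → halt_line)) is O(~halt_line → stand_down), and O(~halt_line) is already established, so O(stand_down).
Premise 1, O(retain_ledger → ~stand_down), contraposes to O(stand_down → ~retain_ledger); with O(stand_down) we get O(~retain_ledger).
Applying K to premise 3 (O(~retain_ledger → quarantine_host)) and O(~retain_ledger) yields O(quarantine_host).
Premise 10 is O(~attend_hearing → ~quarantine_host); contrapositively O(quarantine_host → attend_hearing). Since O(quarantine_host) holds, K gives O(attend_hearing).
So O(attend_hearing) holds — attend_hearing is obligatory. None of the other listed options is made obligatory by any chain of premises.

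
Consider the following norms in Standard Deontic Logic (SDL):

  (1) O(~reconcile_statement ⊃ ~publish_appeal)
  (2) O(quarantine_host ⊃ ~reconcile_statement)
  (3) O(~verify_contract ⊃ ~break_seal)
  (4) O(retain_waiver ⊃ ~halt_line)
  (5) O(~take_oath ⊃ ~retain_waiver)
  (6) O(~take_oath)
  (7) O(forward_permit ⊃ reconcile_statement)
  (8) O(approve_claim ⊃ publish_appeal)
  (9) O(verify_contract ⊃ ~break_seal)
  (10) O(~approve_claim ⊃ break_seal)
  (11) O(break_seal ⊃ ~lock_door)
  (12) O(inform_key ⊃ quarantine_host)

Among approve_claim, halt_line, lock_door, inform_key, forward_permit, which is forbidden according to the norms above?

inform_key

By case analysis on ~verify_contract: premise 3 gives O(~verify_contract ⊃ ~break_seal) and premise 9 gives O(verify_contract ⊃ ~break_seal), so O(~break_seal) either way.
The contrapositive of premise 10 (O(~approve_claim ⊃ break_seal)) is O(~break_seal ⊃ approve_claim), and O(~break_seal) is already established, so O(approve_claim).
With premise 8, O(approve_claim ⊃ publish_appeal), the K-axiom yields O(publish_appeal).
Premise 1, O(~reconcile_statement ⊃ ~publish_appeal), contraposes to O(publish_appeal ⊃ reconcile_statement); with O(publish_appeal) we get O(reconcile_statement).
Premise 2 is O(quarantine_host ⊃ ~reconcile_statement); contrapositively O(reconcile_statement ⊃ ~quarantine_host). Since O(reconcile_statement) holds, K gives O(~quarantine_host).
The contrapositive of premise 12 (O(inform_key ⊃ quarantine_host)) is O(~quarantine_host ⊃ ~inform_key), and O(~quarantine_host) is already established, so O(~inform_key).
So O(~inform_key) holds, i.e. inform_key is forbidden. None of the other listed options is forbidden under the premises.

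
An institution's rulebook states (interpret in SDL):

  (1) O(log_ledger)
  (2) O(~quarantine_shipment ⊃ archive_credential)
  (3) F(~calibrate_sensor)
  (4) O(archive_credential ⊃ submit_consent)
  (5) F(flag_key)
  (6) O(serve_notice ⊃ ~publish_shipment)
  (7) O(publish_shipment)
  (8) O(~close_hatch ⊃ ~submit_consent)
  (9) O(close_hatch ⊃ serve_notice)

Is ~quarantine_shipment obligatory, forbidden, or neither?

From premise 7 we have O(publish_shipment).
The contrapositive of premise 6 (O(serve_notice ⊃ ~publish_shipment)) is O(publish_shipment ⊃ ~serve_notice), and O(publish_shipment) is already established, so O(~serve_notice).
Premise 9, O(close_hatch ⊃ serve_notice), contraposes to O(~serve_notice ⊃ ~close_hatch); with O(~serve_notice) we get O(~close_hatch).
Applying K to premise 8 (O(~close_hatch ⊃ ~submit_consent)) and O(~close_hatch) yields O(~submit_consent).
The contrapositive of premise 4 (O(archive_credential ⊃ submit_consent)) is O(~submit_consent ⊃ ~archive_credential), and O(~submit_consent) is already established, so O(~archive_credential).
Premise 2, O(~quarantine_shipment ⊃ archive_credential), contraposes to O(~archive_credential ⊃ quarantine_shipment); with O(~archive_credential) we get O(quarantine_shipment).
Premises 1, 3, 5 do not contribute to this derivation.
Thus O(quarantine_shipment), which is F(~quarantine_shipment): ~quarantine_shipment is forbidden.

Forbidden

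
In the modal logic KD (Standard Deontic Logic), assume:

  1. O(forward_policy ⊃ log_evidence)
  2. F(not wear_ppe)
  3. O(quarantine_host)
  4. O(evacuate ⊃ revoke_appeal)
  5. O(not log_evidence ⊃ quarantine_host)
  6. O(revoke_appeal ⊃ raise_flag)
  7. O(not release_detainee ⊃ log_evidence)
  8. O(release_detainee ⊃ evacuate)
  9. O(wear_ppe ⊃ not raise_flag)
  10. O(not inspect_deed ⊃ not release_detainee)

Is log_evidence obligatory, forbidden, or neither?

Premise 2 is F(not wear_ppe), i.e. O(wear_ppe).
Premise 9 is O(wear_ppe ⊃ not raise_flag); since O(wear_ppe), deontic closure gives O(not raise_flag).
Premise 6, O(revoke_appeal ⊃ raise_flag), contraposes to O(not raise_flag ⊃ not revoke_appeal); with O(not raise_flag) we get O(not revoke_appeal).
The contrapositive of premise 4 (O(evacuate ⊃ revoke_appeal)) is O(not revoke_appeal ⊃ not evacuate), and O(not revoke_appeal) is already established, so O(not evacuate).
Premise 8 is O(release_detainee ⊃ evacuate); contrapositively O(not evacuate ⊃ not release_detainee). Since O(not evacuate) holds, K gives O(not release_detainee).
With premise 7, O(not release_detainee ⊃ log_evidence), the K-axiom yields O(log_evidence).
Premises 1, 3, 5, 10 do not contribute to this derivation.
Hence log_evidence is obligatory.

Obligatory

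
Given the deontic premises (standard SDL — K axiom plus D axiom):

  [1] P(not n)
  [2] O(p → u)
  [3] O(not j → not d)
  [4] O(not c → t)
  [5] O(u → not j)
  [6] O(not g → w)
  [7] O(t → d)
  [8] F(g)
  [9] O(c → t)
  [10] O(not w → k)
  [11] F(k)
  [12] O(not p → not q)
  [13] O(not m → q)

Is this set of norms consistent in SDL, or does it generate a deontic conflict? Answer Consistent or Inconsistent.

Consistent

Premise 10 is O(not w → k), but O(not w) is not derivable from the premises, so it does not yield O(k).
So O(k) is not derivable, and the apparent clash with O(not k) does not arise.
A world satisfying every obligation exists (e.g. c=false, d=true, g=false, j=true, k=false, m=true, n=false, p=false, q=false, t=true, u=false, w=true); no atom is both obligatory and forbidden, so the set is consistent.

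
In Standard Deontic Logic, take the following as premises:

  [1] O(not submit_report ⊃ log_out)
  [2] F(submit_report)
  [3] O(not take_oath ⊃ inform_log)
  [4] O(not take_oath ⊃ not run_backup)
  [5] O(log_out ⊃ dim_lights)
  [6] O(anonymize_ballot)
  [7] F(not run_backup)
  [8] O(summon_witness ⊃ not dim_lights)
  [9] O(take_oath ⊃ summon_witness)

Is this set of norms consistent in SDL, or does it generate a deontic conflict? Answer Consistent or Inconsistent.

Inconsistent

Premise 7, F(not run_backup), is equivalent to O(run_backup).
Premise 4 is O(not take_oath ⊃ not run_backup); contrapositively O(run_backup ⊃ take_oath). Since O(run_backup) holds, K gives O(take_oath).
Premise 9 is O(take_oath ⊃ summon_witness); since O(take_oath), deontic closure gives O(summon_witness).
Applying K to premise 8 (O(summon_witness ⊃ not dim_lights)) and O(summon_witness) yields O(not dim_lights).
The contrapositive of premise 5 (O(log_out ⊃ dim_lights)) is O(not dim_lights ⊃ not log_out), and O(not dim_lights) is already established, so O(not log_out).
Premise 1, O(not submit_report ⊃ log_out), contraposes to O(not log_out ⊃ submit_report); with O(not log_out) we get O(submit_report).
Yet premise 2 is F(submit_report), i.e. O(not submit_report).
We now have both O(submit_report) and O(not submit_report) — submit_report is simultaneously obligatory and forbidden, violating the D-axiom.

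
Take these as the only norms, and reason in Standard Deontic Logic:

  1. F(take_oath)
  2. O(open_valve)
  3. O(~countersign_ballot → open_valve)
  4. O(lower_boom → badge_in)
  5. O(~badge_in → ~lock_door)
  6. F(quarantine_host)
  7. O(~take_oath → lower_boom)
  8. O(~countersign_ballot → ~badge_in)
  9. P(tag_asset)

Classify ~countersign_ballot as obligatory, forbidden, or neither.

Forbidden

Premise 1, F(take_oath), is equivalent to O(~take_oath).
With premise 7, O(~take_oath → lower_boom), the K-axiom yields O(lower_boom).
Premise 4 is O(lower_boom → badge_in); since O(lower_boom), deontic closure gives O(badge_in).
Premise 8, O(~countersign_ballot → ~badge_in), contraposes to O(badge_in → countersign_ballot); with O(badge_in) we get O(countersign_ballot).
Premises 2, 3, 5, 6, 9 do not contribute to this derivation.
Thus O(countersign_ballot), which is F(~countersign_ballot): ~countersign_ballot is forbidden.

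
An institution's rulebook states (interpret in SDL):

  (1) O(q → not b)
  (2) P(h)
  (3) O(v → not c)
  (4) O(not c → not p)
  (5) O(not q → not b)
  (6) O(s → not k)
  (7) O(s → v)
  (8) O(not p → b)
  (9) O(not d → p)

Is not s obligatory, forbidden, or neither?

Obligatory

By case analysis on not q: premise 5 gives O(not q → not b) and premise 1 gives O(q → not b), so O(not b) either way.
Premise 8 is O(not p → b); contrapositively O(not b → p). Since O(not b) holds, K gives O(p).
Premise 4, O(not c → not p), contraposes to O(p → c); with O(p) we get O(c).
The contrapositive of premise 3 (O(v → not c)) is O(c → not v), and O(c) is already established, so O(not v).
Premise 7 is O(s → v); contrapositively O(not v → not s). Since O(not v) holds, K gives O(not s).
Premises 2, 6, 9 do not contribute to this derivation.
Hence not s is obligatory.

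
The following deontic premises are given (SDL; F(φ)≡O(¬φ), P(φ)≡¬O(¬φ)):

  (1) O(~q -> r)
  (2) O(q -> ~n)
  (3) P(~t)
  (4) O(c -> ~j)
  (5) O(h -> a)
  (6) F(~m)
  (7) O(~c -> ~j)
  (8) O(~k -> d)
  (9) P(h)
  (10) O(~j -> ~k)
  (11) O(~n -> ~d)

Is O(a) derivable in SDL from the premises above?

Premise 5 is O(h -> a), but O(h) is not derivable from the premises (the permission P(h) asserts only ~O(~h), not O(h)), so it does not yield O(a).
No other premise forces O(a). An ideal world satisfying every premise can still have a false, so O(a) is not derivable.

No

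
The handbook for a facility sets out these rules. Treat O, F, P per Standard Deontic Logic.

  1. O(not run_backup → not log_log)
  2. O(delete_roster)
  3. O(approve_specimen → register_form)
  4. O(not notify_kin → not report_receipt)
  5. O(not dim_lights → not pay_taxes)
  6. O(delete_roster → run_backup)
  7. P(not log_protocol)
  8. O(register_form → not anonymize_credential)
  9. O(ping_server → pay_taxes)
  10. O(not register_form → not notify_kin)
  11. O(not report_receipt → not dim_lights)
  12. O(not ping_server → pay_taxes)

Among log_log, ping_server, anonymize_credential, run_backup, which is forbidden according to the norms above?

By case analysis on not ping_server: premise 12 gives O(not ping_server → pay_taxes) and premise 9 gives O(ping_server → pay_taxes), so O(pay_taxes) either way.
The contrapositive of premise 5 (O(not dim_lights → not pay_taxes)) is O(pay_taxes → dim_lights), and O(pay_taxes) is already established, so O(dim_lights).
Premise 11 is O(not report_receipt → not dim_lights); contrapositively O(dim_lights → report_receipt). Since O(dim_lights) holds, K gives O(report_receipt).
Premise 4, O(not notify_kin → not report_receipt), contraposes to O(report_receipt → notify_kin); with O(report_receipt) we get O(notify_kin).
Premise 10, O(not register_form → not notify_kin), contraposes to O(notify_kin → register_form); with O(notify_kin) we get O(register_form).
From O(register_form) and premise 8, O(register_form → not anonymize_credential), we obtain O(not anonymize_credential).
So O(not anonymize_credential) holds, i.e. anonymize_credential is forbidden. None of the other listed options is forbidden under the premises.

anonymize_credential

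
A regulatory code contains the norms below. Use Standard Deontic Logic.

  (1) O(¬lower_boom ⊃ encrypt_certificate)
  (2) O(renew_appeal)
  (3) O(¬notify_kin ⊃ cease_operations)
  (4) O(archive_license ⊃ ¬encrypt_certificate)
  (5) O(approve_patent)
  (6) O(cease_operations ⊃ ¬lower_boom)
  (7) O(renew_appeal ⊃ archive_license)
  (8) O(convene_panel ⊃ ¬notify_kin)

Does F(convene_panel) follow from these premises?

Premise 2 states O(renew_appeal) outright.
From O(renew_appeal) and premise 7, O(renew_appeal ⊃ archive_license), we obtain O(archive_license).
With premise 4, O(archive_license ⊃ ¬encrypt_certificate), the K-axiom yields O(¬encrypt_certificate).
The contrapositive of premise 1 (O(¬lower_boom ⊃ encrypt_certificate)) is O(¬encrypt_certificate ⊃ lower_boom), and O(¬encrypt_certificate) is already established, so O(lower_boom).
Premise 6 is O(cease_operations ⊃ ¬lower_boom); contrapositively O(lower_boom ⊃ ¬cease_operations). Since O(lower_boom) holds, K gives O(¬cease_operations).
Premise 3 is O(¬notify_kin ⊃ cease_operations); contrapositively O(¬cease_operations ⊃ notify_kin). Since O(¬cease_operations) holds, K gives O(notify_kin).
Premise 8 is O(convene_panel ⊃ ¬notify_kin); contrapositively O(notify_kin ⊃ ¬convene_panel). Since O(notify_kin) holds, K gives O(¬convene_panel).
Premise 5 does not contribute to this derivation.
So O(¬convene_panel) holds, i.e. F(convene_panel). The claim follows.

Yes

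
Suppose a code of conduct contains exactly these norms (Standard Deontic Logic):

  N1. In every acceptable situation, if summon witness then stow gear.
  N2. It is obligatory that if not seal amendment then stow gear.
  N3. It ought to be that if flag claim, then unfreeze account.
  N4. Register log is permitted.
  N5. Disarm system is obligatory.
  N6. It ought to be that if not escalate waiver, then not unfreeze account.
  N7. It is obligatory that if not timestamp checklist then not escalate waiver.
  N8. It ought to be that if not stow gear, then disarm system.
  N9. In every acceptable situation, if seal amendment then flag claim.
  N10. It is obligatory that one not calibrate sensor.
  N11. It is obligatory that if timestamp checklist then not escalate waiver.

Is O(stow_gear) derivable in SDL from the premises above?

Yes

Premises 7 and 11 cover both cases: O(¬timestamp_checklist → ¬escalate_waiver) and O(timestamp_checklist → ¬escalate_waiver). Since ¬timestamp_checklist ∨ timestamp_checklist is a tautology, O(¬escalate_waiver) follows.
Applying K to premise 6 (O(¬escalate_waiver → ¬unfreeze_account)) and O(¬escalate_waiver) yields O(¬unfreeze_account).
The contrapositive of premise 3 (O(flag_claim → unfreeze_account)) is O(¬unfreeze_account → ¬flag_claim), and O(¬unfreeze_account) is already established, so O(¬flag_claim).
Premise 9, O(seal_amendment → flag_claim), contraposes to O(¬flag_claim → ¬seal_amendment); with O(¬flag_claim) we get O(¬seal_amendment).
Premise 2 is O(¬seal_amendment → stow_gear); since O(¬seal_amendment), deontic closure gives O(stow_gear).
Premises 1, 4, 5, 8, 10 do not contribute to this derivation.
So O(stow_gear) follows.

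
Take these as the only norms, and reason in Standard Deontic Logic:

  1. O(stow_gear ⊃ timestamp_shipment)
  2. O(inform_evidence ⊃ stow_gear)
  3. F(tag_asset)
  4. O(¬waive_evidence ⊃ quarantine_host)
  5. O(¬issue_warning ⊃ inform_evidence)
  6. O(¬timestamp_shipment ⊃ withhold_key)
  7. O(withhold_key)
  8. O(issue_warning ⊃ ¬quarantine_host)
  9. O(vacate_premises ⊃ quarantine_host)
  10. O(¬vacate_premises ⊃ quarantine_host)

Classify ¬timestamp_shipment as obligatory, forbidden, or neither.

By case analysis on ¬vacate_premises: premise 10 gives O(¬vacate_premises ⊃ quarantine_host) and premise 9 gives O(vacate_premises ⊃ quarantine_host), so O(quarantine_host) either way.
Premise 8, O(issue_warning ⊃ ¬quarantine_host), contraposes to O(quarantine_host ⊃ ¬issue_warning); with O(quarantine_host) we get O(¬issue_warning).
Applying K to premise 5 (O(¬issue_warning ⊃ inform_evidence)) and O(¬issue_warning) yields O(inform_evidence).
From O(inform_evidence) and premise 2, O(inform_evidence ⊃ stow_gear), we obtain O(stow_gear).
With premise 1, O(stow_gear ⊃ timestamp_shipment), the K-axiom yields O(timestamp_shipment).
Premises 3, 4, 6, 7 do not contribute to this derivation.
Thus O(timestamp_shipment), which is F(¬timestamp_shipment): ¬timestamp_shipment is forbidden.

Forbidden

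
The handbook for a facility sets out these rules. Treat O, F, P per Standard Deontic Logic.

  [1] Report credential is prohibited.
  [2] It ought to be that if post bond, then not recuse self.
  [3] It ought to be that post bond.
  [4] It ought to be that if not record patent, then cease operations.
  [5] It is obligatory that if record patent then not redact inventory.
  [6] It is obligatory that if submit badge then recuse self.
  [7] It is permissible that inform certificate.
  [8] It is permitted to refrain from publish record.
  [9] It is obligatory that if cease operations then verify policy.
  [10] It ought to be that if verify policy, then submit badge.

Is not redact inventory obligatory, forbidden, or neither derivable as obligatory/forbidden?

Premise 3 gives O(post_bond).
From O(post_bond) and premise 2, O(post_bond → ¬recuse_self), we obtain O(¬recuse_self).
The contrapositive of premise 6 (O(submit_badge → recuse_self)) is O(¬recuse_self → ¬submit_badge), and O(¬recuse_self) is already established, so O(¬submit_badge).
Premise 10 is O(verify_policy → submit_badge); contrapositively O(¬submit_badge → ¬verify_policy). Since O(¬submit_badge) holds, K gives O(¬verify_policy).
Premise 9 is O(cease_operations → verify_policy); contrapositively O(¬verify_policy → ¬cease_operations). Since O(¬verify_policy) holds, K gives O(¬cease_operations).
The contrapositive of premise 4 (O(¬record_patent → cease_operations)) is O(¬cease_operations → record_patent), and O(¬cease_operations) is already established, so O(record_patent).
Premise 5 is O(record_patent → ¬redact_inventory); since O(record_patent), deontic closure gives O(¬redact_inventory).
Premises 1, 7, 8 do not contribute to this derivation.
Hence ¬redact_inventory is obligatory.

Obligatory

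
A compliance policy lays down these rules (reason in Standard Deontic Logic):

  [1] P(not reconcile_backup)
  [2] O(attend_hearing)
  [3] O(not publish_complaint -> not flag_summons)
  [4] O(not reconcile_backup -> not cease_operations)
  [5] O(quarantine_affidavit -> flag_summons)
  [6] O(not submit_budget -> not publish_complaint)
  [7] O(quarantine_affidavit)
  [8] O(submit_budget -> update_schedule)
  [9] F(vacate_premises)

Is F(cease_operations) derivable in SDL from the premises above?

Premise 4 is O(not reconcile_backup -> not cease_operations), but O(not reconcile_backup) is not derivable from the premises (the permission P(not reconcile_backup) asserts only not O(reconcile_backup), not O(not reconcile_backup)), so it does not yield O(not cease_operations).
No other premise forces O(not cease_operations). An ideal world satisfying every premise can still have cease_operations true, so F(cease_operations) is not derivable.

No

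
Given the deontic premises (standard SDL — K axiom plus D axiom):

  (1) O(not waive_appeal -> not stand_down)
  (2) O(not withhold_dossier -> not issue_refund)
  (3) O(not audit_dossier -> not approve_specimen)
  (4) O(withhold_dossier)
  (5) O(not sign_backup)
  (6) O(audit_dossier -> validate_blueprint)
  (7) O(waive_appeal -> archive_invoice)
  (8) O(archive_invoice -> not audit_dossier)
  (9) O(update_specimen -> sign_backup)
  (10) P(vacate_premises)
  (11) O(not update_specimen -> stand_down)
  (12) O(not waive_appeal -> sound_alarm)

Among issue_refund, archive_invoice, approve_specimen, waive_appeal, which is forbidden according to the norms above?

Premise 5 gives O(not sign_backup).
Premise 9 is O(update_specimen -> sign_backup); contrapositively O(not sign_backup -> not update_specimen). Since O(not sign_backup) holds, K gives O(not update_specimen).
With premise 11, O(not update_specimen -> stand_down), the K-axiom yields O(stand_down).
Premise 1 is O(not waive_appeal -> not stand_down); contrapositively O(stand_down -> waive_appeal). Since O(stand_down) holds, K gives O(waive_appeal).
Applying K to premise 7 (O(waive_appeal -> archive_invoice)) and O(waive_appeal) yields O(archive_invoice).
With premise 8, O(archive_invoice -> not audit_dossier), the K-axiom yields O(not audit_dossier).
With premise 3, O(not audit_dossier -> not approve_specimen), the K-axiom yields O(not approve_specimen).
So O(not approve_specimen) holds, i.e. approve_specimen is forbidden. None of the other listed options is forbidden under the premises.

approve_specimen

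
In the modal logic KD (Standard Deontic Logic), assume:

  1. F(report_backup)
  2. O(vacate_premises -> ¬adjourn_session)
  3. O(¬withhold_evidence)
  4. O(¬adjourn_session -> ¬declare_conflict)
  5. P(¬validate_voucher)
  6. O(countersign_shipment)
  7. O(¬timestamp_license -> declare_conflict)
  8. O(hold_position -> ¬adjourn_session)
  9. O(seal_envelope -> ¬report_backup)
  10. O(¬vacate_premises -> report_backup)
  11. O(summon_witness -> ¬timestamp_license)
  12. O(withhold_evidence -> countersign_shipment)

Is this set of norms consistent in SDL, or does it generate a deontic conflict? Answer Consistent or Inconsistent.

Premise 12 is O(withhold_evidence -> countersign_shipment); even if O(countersign_shipment) held, inferring O(withhold_evidence) would be affirming the consequent — invalid.
So O(withhold_evidence) is not derivable, and the apparent clash with O(¬withhold_evidence) does not arise.
A world satisfying every obligation exists (e.g. adjourn_session=false, countersign_shipment=true, declare_conflict=false, hold_position=false, report_backup=false, seal_envelope=false, summon_witness=false, timestamp_license=true, vacate_premises=true, validate_voucher=false, withhold_evidence=false); no atom is both obligatory and forbidden, so the set is consistent.

Consistent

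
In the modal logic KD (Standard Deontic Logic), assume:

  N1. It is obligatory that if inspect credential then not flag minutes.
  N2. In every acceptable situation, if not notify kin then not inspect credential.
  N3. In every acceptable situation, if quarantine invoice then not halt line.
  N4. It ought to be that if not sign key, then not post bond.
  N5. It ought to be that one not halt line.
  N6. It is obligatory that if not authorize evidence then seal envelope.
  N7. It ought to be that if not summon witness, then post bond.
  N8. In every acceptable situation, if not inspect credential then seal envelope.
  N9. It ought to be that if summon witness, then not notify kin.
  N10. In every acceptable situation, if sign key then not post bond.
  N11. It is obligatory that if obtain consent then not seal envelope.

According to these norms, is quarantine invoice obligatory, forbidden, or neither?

Neither

Premise 3 is O(quarantine_invoice → ¬halt_line); even if O(¬halt_line) held, inferring O(quarantine_invoice) would be affirming the consequent — invalid.
No premise or chain of K-axiom applications forces O(quarantine_invoice), and none forces O(¬quarantine_invoice). So quarantine_invoice is neither obligatory nor forbidden under these norms.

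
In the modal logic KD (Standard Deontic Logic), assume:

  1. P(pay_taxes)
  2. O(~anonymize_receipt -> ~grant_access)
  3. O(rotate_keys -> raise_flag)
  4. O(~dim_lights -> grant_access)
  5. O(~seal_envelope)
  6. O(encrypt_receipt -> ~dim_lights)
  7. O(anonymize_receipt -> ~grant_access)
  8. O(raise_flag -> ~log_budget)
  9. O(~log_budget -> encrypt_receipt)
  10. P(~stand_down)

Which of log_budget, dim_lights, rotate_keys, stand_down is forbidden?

Premises 2 and 7 cover both cases: O(~anonymize_receipt -> ~grant_access) and O(anonymize_receipt -> ~grant_access). Since ~anonymize_receipt ∨ anonymize_receipt is a tautology, O(~grant_access) follows.
Premise 4, O(~dim_lights -> grant_access), contraposes to O(~grant_access -> dim_lights); with O(~grant_access) we get O(dim_lights).
The contrapositive of premise 6 (O(encrypt_receipt -> ~dim_lights)) is O(dim_lights -> ~encrypt_receipt), and O(dim_lights) is already established, so O(~encrypt_receipt).
Premise 9, O(~log_budget -> encrypt_receipt), contraposes to O(~encrypt_receipt -> log_budget); with O(~encrypt_receipt) we get O(log_budget).
The contrapositive of premise 8 (O(raise_flag -> ~log_budget)) is O(log_budget -> ~raise_flag), and O(log_budget) is already established, so O(~raise_flag).
Premise 3 is O(rotate_keys -> raise_flag); contrapositively O(~raise_flag -> ~rotate_keys). Since O(~raise_flag) holds, K gives O(~rotate_keys).
So O(~rotate_keys) holds, i.e. rotate_keys is forbidden. None of the other listed options is forbidden under the premises.

rotate_keys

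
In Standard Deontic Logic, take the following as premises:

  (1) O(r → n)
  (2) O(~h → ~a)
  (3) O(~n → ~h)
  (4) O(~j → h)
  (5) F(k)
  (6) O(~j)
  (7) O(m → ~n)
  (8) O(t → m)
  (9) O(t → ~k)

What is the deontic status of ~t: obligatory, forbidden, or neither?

Premise 6 gives O(~j).
With premise 4, O(~j → h), the K-axiom yields O(h).
Premise 3, O(~n → ~h), contraposes to O(h → n); with O(h) we get O(n).
Premise 7 is O(m → ~n); contrapositively O(n → ~m). Since O(n) holds, K gives O(~m).
The contrapositive of premise 8 (O(t → m)) is O(~m → ~t), and O(~m) is already established, so O(~t).
Premises 1, 2, 5, 9 do not contribute to this derivation.
Hence ~t is obligatory.

Obligatory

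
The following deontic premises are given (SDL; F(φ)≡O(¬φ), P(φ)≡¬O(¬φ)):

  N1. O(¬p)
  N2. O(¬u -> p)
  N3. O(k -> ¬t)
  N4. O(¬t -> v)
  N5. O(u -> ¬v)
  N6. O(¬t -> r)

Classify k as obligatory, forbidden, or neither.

Forbidden

From premise 1 we have O(¬p).
Premise 2, O(¬u -> p), contraposes to O(¬p -> u); with O(¬p) we get O(u).
Applying K to premise 5 (O(u -> ¬v)) and O(u) yields O(¬v).
Premise 4 is O(¬t -> v); contrapositively O(¬v -> t). Since O(¬v) holds, K gives O(t).
The contrapositive of premise 3 (O(k -> ¬t)) is O(t -> ¬k), and O(t) is already established, so O(¬k).
Premise 6 does not contribute to this derivation.
Thus O(¬k), which is F(k): k is forbidden.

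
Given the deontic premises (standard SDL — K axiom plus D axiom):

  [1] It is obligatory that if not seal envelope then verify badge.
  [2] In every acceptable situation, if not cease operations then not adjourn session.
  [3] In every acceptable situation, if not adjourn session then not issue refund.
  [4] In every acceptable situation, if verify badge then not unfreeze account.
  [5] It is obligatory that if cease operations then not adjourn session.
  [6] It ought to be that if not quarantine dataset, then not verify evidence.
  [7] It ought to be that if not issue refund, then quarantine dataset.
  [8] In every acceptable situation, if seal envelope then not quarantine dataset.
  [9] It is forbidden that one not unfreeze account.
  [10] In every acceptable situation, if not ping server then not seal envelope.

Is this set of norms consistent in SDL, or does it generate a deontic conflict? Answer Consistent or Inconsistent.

By case analysis on cease_operations: premise 5 gives O(cease_operations → ¬adjourn_session) and premise 2 gives O(¬cease_operations → ¬adjourn_session), so O(¬adjourn_session) either way.
Premise 3 is O(¬adjourn_session → ¬issue_refund); since O(¬adjourn_session), deontic closure gives O(¬issue_refund).
Premise 7 is O(¬issue_refund → quarantine_dataset); since O(¬issue_refund), deontic closure gives O(quarantine_dataset).
The contrapositive of premise 8 (O(seal_envelope → ¬quarantine_dataset)) is O(quarantine_dataset → ¬seal_envelope), and O(quarantine_dataset) is already established, so O(¬seal_envelope).
With premise 1, O(¬seal_envelope → verify_badge), the K-axiom yields O(verify_badge).
From O(verify_badge) and premise 4, O(verify_badge → ¬unfreeze_account), we obtain O(¬unfreeze_account).
But premise 9, F(¬unfreeze_account), means O(unfreeze_account).
We now have both O(¬unfreeze_account) and O(unfreeze_account) — unfreeze_account is simultaneously obligatory and forbidden, violating the D-axiom.

Inconsistent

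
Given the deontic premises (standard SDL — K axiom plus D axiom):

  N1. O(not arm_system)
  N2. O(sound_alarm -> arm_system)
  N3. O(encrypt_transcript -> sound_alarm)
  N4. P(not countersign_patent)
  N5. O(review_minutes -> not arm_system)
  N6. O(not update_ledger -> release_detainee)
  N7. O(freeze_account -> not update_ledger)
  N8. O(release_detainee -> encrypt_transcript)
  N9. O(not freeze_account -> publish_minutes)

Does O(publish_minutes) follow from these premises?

Premise 1 gives O(not arm_system).
The contrapositive of premise 2 (O(sound_alarm -> arm_system)) is O(not arm_system -> not sound_alarm), and O(not arm_system) is already established, so O(not sound_alarm).
Premise 3 is O(encrypt_transcript -> sound_alarm); contrapositively O(not sound_alarm -> not encrypt_transcript). Since O(not sound_alarm) holds, K gives O(not encrypt_transcript).
Premise 8 is O(release_detainee -> encrypt_transcript); contrapositively O(not encrypt_transcript -> not release_detainee). Since O(not encrypt_transcript) holds, K gives O(not release_detainee).
Premise 6 is O(not update_ledger -> release_detainee); contrapositively O(not release_detainee -> update_ledger). Since O(not release_detainee) holds, K gives O(update_ledger).
Premise 7 is O(freeze_account -> not update_ledger); contrapositively O(update_ledger -> not freeze_account). Since O(update_ledger) holds, K gives O(not freeze_account).
From O(not freeze_account) and premise 9, O(not freeze_account -> publish_minutes), we obtain O(publish_minutes).
Premises 4, 5 do not contribute to this derivation.
So O(publish_minutes) follows.

Yes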